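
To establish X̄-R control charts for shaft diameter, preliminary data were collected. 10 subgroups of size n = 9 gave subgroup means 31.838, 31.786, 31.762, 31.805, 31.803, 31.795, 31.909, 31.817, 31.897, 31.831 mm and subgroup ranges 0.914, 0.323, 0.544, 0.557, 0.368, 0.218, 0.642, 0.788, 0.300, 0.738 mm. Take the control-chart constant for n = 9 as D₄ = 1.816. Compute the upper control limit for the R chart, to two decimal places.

0.98

R̄ = (0.914 + 0.323 + 0.544 + 0.557 + 0.368 + 0.218 + 0.642 + 0.788 + 0.300 + 0.738) / 10 = 5.3920 / 10 = 0.5392
UCL_R = D₄·R̄ = 1.816 × 0.5392 = 0.9792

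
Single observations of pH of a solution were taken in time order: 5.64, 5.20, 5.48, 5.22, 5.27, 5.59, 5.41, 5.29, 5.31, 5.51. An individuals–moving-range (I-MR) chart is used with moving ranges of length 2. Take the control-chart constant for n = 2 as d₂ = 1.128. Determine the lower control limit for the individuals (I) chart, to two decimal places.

4.84

X̄ = (5.64 + 5.20 + 5.48 + 5.22 + 5.27 + 5.59 + 5.41 + 5.29 + 5.31 + 5.51) / 10 = 5.3920
Moving ranges: 0.44, 0.28, 0.26, 0.05, 0.32, 0.18, 0.12, 0.02, 0.20; M̄R̄ = 1.8700 / 9 = 0.2078
LCL = X̄ − 3·M̄R̄/d₂ = 5.3920 − 3 × 0.2078 / 1.128 = 4.8394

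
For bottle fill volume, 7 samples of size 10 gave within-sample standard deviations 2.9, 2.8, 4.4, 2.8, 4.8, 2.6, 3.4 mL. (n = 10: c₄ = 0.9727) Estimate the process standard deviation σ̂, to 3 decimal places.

3.481

s̄ = (2.9 + 2.8 + 4.4 + 2.8 + 4.8 + 2.6 + 3.4) / 7 = 3.3857
σ̂ = s̄ / c₄ = 3.3857 / 0.9727 = 3.4807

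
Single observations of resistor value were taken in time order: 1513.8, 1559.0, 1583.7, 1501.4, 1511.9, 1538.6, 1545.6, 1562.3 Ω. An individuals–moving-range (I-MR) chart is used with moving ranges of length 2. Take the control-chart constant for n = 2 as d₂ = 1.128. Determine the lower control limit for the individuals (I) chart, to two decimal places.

1458.57

X̄ = (1513.8 + 1559.0 + 1583.7 + 1501.4 + 1511.9 + 1538.6 + 1545.6 + 1562.3) / 8 = 1539.5375
Moving ranges: 45.2, 24.7, 82.3, 10.5, 26.7, 7.0, 16.7; M̄R̄ = 213.1000 / 7 = 30.4429
LCL = X̄ − 3·M̄R̄/d₂ = 1539.5375 − 3 × 30.4429 / 1.128 = 1458.5725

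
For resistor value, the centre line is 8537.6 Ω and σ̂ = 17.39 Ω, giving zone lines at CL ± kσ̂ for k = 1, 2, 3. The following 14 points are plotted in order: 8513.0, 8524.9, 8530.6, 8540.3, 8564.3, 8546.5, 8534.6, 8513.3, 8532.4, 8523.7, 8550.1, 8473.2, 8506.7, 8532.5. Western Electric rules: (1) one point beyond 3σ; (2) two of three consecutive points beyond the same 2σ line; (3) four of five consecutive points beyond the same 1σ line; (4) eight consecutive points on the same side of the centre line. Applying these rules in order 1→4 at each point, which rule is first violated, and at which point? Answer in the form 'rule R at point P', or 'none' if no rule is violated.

rule 1 at point 12

Zone of each point (C = within 1σ̂, B = 1σ̂–2σ̂, A = 2σ̂–3σ̂, * = beyond 3σ̂; sign = side of CL): 1:-B, 2:-C, 3:-C, 4:+C, 5:+B, 6:+C, 7:-C, 8:-B, 9:-C, 10:-C, 11:+C, 12:-*, 13:-B, 14:-C
Rule 1 (one point beyond the 3σ limits) is satisfied at point 12.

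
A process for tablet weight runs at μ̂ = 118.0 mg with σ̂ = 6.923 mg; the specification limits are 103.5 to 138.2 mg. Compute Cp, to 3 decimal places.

0.835

Cp = (USL − LSL) / (6σ̂) = (138.2 − 103.5) / (6 × 6.923) = 34.7000 / 41.5380 = 0.8354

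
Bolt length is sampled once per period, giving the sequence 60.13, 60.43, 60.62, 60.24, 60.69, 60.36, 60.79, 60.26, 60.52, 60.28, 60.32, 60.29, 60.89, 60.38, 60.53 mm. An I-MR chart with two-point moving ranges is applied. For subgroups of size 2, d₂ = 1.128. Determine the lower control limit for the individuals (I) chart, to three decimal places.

X̄ = (60.13 + 60.43 + 60.62 + 60.24 + 60.69 + 60.36 + 60.79 + 60.26 + 60.52 + 60.28 + 60.32 + 60.29 + 60.89 + 60.38 + 60.53) / 15 = 60.4487
Moving ranges: 0.30, 0.19, 0.38, 0.45, 0.33, 0.43, 0.53, 0.26, 0.24, 0.04, 0.03, 0.60, 0.51, 0.15; M̄R̄ = 4.4400 / 14 = 0.3171
LCL = X̄ − 3·M̄R̄/d₂ = 60.4487 − 3 × 0.3171 / 1.128 = 59.6052

59.605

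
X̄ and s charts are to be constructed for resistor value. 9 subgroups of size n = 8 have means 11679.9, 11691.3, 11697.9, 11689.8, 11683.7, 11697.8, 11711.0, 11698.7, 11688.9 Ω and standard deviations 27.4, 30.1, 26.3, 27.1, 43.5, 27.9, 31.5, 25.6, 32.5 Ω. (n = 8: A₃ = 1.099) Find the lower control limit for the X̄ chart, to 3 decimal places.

X̄̄ = (11679.9 + 11691.3 + 11697.9 + 11689.8 + 11683.7 + 11697.8 + 11711.0 + 11698.7 + 11688.9) / 9 = 11693.2222
s̄ = (27.4 + 30.1 + 26.3 + 27.1 + 43.5 + 27.9 + 31.5 + 25.6 + 32.5) / 9 = 30.2111
LCL = X̄̄ − A₃·s̄ = 11693.2222 − 1.099 × 30.2111 = 11660.0202

11660.020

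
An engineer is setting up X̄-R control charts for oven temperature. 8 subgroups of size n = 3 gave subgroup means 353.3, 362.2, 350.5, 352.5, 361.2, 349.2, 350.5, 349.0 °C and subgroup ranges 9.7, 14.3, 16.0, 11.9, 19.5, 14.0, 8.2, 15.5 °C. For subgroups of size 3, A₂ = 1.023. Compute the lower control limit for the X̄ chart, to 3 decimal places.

X̄̄ = (353.3 + 362.2 + 350.5 + 352.5 + 361.2 + 349.2 + 350.5 + 349.0) / 8 = 2828.4000 / 8 = 353.5500
R̄ = (9.7 + 14.3 + 16.0 + 11.9 + 19.5 + 14.0 + 8.2 + 15.5) / 8 = 109.1000 / 8 = 13.6375
LCL = X̄̄ − A₂·R̄ = 353.5500 − 1.023 × 13.6375 = 339.5988

339.599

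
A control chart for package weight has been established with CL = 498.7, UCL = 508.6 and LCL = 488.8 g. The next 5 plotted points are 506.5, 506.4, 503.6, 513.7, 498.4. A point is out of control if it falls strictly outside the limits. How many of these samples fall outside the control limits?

1

Compare each point to [488.8, 508.6]: sample 4 = 513.7 > UCL.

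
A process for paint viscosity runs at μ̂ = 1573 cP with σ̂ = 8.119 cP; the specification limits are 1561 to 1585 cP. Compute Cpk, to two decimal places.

0.49

Cpu = (USL − μ̂) / (3σ̂) = (1585 − 1573) / (3 × 8.119) = 0.4927; Cpl = (μ̂ − LSL) / (3σ̂) = (1573 − 1561) / (3 × 8.119) = 0.4927; Cpk = min(Cpu, Cpl) = 0.4927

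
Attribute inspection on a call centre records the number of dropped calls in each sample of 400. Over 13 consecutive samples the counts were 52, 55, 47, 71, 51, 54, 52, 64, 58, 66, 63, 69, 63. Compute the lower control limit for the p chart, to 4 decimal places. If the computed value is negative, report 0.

0.0940

p̄ = Σdᵢ / (k·n) = 765 / (13 × 400) = 0.14712
LCL = p̄ − 3·√(p̄(1−p̄)/n) = 0.14712 − 3 × 0.01771 = 0.09398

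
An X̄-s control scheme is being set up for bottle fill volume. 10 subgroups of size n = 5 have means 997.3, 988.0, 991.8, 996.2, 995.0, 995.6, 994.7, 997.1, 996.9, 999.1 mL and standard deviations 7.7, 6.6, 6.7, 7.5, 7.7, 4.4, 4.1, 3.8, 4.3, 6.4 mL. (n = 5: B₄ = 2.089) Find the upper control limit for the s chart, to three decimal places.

s̄ = (7.7 + 6.6 + 6.7 + 7.5 + 7.7 + 4.4 + 4.1 + 3.8 + 4.3 + 6.4) / 10 = 5.9200
UCL_s = B₄·s̄ = 2.089 × 5.9200 = 12.3669

12.367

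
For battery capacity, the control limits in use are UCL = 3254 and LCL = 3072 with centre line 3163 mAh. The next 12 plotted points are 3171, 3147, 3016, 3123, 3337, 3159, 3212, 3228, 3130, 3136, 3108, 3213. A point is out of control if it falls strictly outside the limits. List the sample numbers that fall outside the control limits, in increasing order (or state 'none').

Compare each point to [3072, 3254]: sample 3 = 3016 < LCL; sample 5 = 3337 > UCL.

3, 5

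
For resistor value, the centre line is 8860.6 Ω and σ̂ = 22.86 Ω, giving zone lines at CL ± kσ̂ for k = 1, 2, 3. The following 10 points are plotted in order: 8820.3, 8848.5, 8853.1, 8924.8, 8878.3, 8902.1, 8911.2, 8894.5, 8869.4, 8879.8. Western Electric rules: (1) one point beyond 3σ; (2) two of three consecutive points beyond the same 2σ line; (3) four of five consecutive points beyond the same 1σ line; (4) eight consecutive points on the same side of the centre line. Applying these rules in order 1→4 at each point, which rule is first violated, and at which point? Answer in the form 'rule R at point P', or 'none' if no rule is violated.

Zone of each point (C = within 1σ̂, B = 1σ̂–2σ̂, A = 2σ̂–3σ̂, * = beyond 3σ̂; sign = side of CL): 1:-B, 2:-C, 3:-C, 4:+A, 5:+C, 6:+B, 7:+A, 8:+B, 9:+C, 10:+C
Rule 3 (four of five consecutive points beyond the same 1σ limit) is satisfied at point 8.

rule 3 at point 8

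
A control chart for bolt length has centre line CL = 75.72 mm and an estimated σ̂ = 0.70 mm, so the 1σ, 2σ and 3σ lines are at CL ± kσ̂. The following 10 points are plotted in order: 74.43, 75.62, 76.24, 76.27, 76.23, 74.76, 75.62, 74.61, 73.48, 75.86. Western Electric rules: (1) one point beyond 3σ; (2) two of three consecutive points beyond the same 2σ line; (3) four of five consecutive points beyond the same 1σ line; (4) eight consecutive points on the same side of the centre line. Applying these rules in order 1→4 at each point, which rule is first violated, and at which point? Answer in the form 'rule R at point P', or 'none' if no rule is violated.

Zone of each point (C = within 1σ̂, B = 1σ̂–2σ̂, A = 2σ̂–3σ̂, * = beyond 3σ̂; sign = side of CL): 1:-B, 2:-C, 3:+C, 4:+C, 5:+C, 6:-B, 7:-C, 8:-B, 9:-*, 10:+C
Rule 1 (one point beyond the 3σ limits) is satisfied at point 9.

rule 1 at point 9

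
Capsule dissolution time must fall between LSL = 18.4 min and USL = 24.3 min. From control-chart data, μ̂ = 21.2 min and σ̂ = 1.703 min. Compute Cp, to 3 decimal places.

0.577

Cp = (USL − LSL) / (6σ̂) = (24.3 − 18.4) / (6 × 1.703) = 5.9000 / 10.2180 = 0.5774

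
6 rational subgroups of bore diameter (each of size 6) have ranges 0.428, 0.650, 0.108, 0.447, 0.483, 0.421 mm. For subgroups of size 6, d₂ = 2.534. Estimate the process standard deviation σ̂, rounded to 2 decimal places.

0.17

R̄ = (0.428 + 0.650 + 0.108 + 0.447 + 0.483 + 0.421) / 6 = 0.4228
σ̂ = R̄ / d₂ = 0.4228 / 2.534 = 0.1669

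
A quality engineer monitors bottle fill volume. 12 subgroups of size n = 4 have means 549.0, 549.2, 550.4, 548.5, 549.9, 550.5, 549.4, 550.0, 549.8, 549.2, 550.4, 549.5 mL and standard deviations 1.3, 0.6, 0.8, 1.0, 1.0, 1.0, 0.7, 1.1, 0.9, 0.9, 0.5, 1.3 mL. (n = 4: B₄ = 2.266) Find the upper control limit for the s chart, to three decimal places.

2.096

s̄ = (1.3 + 0.6 + 0.8 + 1.0 + 1.0 + 1.0 + 0.7 + 1.1 + 0.9 + 0.9 + 0.5 + 1.3) / 12 = 0.9250
UCL_s = B₄·s̄ = 2.266 × 0.9250 = 2.0960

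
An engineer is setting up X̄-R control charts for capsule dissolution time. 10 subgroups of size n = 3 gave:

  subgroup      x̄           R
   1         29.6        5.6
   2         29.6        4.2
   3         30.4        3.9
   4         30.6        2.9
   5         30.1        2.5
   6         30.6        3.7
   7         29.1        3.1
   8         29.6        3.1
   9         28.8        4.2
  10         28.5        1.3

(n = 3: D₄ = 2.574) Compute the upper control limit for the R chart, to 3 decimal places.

8.880

R̄ = (5.6 + 4.2 + 3.9 + 2.9 + 2.5 + 3.7 + 3.1 + 3.1 + 4.2 + 1.3) / 10 = 34.5000 / 10 = 3.4500
UCL_R = D₄·R̄ = 2.574 × 3.4500 = 8.8803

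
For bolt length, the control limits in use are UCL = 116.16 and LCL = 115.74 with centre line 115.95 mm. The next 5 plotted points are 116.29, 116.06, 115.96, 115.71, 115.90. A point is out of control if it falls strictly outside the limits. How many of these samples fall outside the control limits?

2

Compare each point to [115.74, 116.16]: sample 1 = 116.29 > UCL; sample 4 = 115.71 < LCL.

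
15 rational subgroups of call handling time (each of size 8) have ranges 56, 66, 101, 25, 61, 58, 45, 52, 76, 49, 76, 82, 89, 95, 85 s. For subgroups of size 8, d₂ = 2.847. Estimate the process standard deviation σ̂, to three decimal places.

23.791

R̄ = (56 + 66 + 101 + 25 + 61 + 58 + 45 + 52 + 76 + 49 + 76 + 82 + 89 + 95 + 85) / 15 = 67.7333
σ̂ = R̄ / d₂ = 67.7333 / 2.847 = 23.7911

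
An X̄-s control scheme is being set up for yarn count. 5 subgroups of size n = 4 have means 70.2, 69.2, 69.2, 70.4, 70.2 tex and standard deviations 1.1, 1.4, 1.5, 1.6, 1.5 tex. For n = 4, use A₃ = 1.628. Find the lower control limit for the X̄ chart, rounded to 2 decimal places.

67.53

X̄̄ = (70.2 + 69.2 + 69.2 + 70.4 + 70.2) / 5 = 69.8400
s̄ = (1.1 + 1.4 + 1.5 + 1.6 + 1.5) / 5 = 1.4200
LCL = X̄̄ − A₃·s̄ = 69.8400 − 1.628 × 1.4200 = 67.5282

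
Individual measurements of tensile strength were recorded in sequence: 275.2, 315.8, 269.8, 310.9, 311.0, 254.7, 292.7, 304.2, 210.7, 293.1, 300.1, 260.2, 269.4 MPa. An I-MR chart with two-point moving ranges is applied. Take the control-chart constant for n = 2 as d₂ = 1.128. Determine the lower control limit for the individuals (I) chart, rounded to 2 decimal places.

178.95

X̄ = (275.2 + 315.8 + 269.8 + 310.9 + 311.0 + 254.7 + 292.7 + 304.2 + 210.7 + 293.1 + 300.1 + 260.2 + 269.4) / 13 = 282.1385
Moving ranges: 40.6, 46.0, 41.1, 0.1, 56.3, 38.0, 11.5, 93.5, 82.4, 7.0, 39.9, 9.2; M̄R̄ = 465.6000 / 12 = 38.8000
LCL = X̄ − 3·M̄R̄/d₂ = 282.1385 − 3 × 38.8000 / 1.128 = 178.9470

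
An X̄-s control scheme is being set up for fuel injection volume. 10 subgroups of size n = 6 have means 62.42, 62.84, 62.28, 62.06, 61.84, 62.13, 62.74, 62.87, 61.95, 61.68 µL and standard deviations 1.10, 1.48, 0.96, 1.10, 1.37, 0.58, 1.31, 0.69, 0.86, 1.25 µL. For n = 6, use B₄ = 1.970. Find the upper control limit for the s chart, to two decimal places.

s̄ = (1.10 + 1.48 + 0.96 + 1.10 + 1.37 + 0.58 + 1.31 + 0.69 + 0.86 + 1.25) / 10 = 1.0700
UCL_s = B₄·s̄ = 1.970 × 1.0700 = 2.1079

2.11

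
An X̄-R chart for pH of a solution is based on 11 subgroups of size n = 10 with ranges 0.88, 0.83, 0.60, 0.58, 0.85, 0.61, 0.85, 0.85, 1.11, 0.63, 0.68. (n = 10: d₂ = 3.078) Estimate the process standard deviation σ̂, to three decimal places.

0.250

R̄ = (0.88 + 0.83 + 0.60 + 0.58 + 0.85 + 0.61 + 0.85 + 0.85 + 1.11 + 0.63 + 0.68) / 11 = 0.7700
σ̂ = R̄ / d₂ = 0.7700 / 3.078 = 0.2502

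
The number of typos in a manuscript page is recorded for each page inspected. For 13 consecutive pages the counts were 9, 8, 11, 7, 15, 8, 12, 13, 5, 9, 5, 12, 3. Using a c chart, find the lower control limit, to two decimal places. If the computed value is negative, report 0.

c̄ = (9 + 8 + 11 + 7 + 15 + 8 + 12 + 13 + 5 + 9 + 5 + 12 + 3) / 13 = 117 / 13 = 9.0000
LCL = c̄ − 3√c̄ = 9.0000 − 3 × 3.0000 = 0.0000

0.00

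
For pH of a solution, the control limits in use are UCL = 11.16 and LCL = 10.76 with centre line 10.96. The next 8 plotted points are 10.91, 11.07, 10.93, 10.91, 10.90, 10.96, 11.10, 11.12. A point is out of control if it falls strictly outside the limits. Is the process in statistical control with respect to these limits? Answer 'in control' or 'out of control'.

in control

All 8 points lie within [10.76, 11.16].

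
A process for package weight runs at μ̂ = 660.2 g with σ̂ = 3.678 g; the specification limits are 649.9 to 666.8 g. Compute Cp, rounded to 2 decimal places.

Cp = (USL − LSL) / (6σ̂) = (666.8 − 649.9) / (6 × 3.678) = 16.9000 / 22.0680 = 0.7658

0.77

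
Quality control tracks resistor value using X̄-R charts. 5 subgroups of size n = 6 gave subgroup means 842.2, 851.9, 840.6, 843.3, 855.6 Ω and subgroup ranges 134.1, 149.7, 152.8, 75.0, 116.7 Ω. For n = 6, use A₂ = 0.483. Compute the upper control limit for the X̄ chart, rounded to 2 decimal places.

907.41

X̄̄ = (842.2 + 851.9 + 840.6 + 843.3 + 855.6) / 5 = 4233.6000 / 5 = 846.7200
R̄ = (134.1 + 149.7 + 152.8 + 75.0 + 116.7) / 5 = 628.3000 / 5 = 125.6600
UCL = X̄̄ + A₂·R̄ = 846.7200 + 0.483 × 125.6600 = 907.4138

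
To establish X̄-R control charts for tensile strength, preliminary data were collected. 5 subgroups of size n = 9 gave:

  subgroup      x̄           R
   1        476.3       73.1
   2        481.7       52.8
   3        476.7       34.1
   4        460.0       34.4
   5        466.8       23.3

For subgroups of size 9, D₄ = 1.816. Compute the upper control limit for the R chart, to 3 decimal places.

79.069

R̄ = (73.1 + 52.8 + 34.1 + 34.4 + 23.3) / 5 = 217.7000 / 5 = 43.5400
UCL_R = D₄·R̄ = 1.816 × 43.5400 = 79.0686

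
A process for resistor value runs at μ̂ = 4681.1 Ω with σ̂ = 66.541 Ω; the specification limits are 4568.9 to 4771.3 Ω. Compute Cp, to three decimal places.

0.507

Cp = (USL − LSL) / (6σ̂) = (4771.3 − 4568.9) / (6 × 66.541) = 202.4000 / 399.2460 = 0.5070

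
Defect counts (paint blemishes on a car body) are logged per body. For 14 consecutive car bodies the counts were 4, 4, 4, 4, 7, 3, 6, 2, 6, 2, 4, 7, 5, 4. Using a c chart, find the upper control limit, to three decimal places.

c̄ = (4 + 4 + 4 + 4 + 7 + 3 + 6 + 2 + 6 + 2 + 4 + 7 + 5 + 4) / 14 = 62 / 14 = 4.4286
UCL = c̄ + 3√c̄ = 4.4286 + 3 × √4.4286 = 4.4286 + 3 × 2.1044 = 10.7418

10.742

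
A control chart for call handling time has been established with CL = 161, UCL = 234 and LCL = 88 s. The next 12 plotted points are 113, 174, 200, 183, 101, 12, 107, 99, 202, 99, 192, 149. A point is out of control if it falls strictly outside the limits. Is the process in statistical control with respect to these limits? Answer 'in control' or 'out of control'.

Compare each point to [88, 234]: sample 6 = 12 < LCL.

out of control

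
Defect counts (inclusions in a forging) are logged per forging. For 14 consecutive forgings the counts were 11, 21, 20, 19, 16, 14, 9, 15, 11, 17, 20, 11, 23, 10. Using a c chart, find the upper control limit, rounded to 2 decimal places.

27.31

c̄ = (11 + 21 + 20 + 19 + 16 + 14 + 9 + 15 + 11 + 17 + 20 + 11 + 23 + 10) / 14 = 217 / 14 = 15.5000
UCL = c̄ + 3√c̄ = 15.5000 + 3 × √15.5000 = 15.5000 + 3 × 3.9370 = 27.3110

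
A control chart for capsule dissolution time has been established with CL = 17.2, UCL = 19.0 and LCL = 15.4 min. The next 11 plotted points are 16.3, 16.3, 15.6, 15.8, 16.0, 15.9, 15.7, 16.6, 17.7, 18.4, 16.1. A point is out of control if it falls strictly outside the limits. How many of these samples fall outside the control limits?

All 11 points lie within [15.4, 19.0].

0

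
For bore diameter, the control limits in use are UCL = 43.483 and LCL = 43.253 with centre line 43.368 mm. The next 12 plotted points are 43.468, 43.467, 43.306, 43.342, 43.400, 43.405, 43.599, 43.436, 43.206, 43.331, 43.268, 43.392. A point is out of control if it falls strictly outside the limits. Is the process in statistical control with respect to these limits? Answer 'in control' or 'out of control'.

Compare each point to [43.253, 43.483]: sample 7 = 43.599 > UCL; sample 9 = 43.206 < LCL.

out of control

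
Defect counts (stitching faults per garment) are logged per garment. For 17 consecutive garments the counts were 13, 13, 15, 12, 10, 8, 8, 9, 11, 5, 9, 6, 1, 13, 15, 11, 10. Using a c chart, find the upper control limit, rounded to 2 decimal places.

19.40

c̄ = (13 + 13 + 15 + 12 + 10 + 8 + 8 + 9 + 11 + 5 + 9 + 6 + 1 + 13 + 15 + 11 + 10) / 17 = 169 / 17 = 9.9412
UCL = c̄ + 3√c̄ = 9.9412 + 3 × √9.9412 = 9.9412 + 3 × 3.1530 = 19.4001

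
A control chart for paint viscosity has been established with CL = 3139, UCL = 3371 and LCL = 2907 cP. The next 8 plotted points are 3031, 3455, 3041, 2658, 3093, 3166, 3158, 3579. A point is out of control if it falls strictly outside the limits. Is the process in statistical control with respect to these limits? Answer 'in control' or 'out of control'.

Compare each point to [2907, 3371]: sample 2 = 3455 > UCL; sample 4 = 2658 < LCL; sample 8 = 3579 > UCL.

out of control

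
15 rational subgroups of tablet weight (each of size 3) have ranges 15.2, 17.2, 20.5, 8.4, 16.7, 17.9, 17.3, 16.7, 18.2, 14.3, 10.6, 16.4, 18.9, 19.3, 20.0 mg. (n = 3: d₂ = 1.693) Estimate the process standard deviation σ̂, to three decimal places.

R̄ = (15.2 + 17.2 + 20.5 + 8.4 + 16.7 + 17.9 + 17.3 + 16.7 + 18.2 + 14.3 + 10.6 + 16.4 + 18.9 + 19.3 + 20.0) / 15 = 16.5067
σ̂ = R̄ / d₂ = 16.5067 / 1.693 = 9.7500

9.750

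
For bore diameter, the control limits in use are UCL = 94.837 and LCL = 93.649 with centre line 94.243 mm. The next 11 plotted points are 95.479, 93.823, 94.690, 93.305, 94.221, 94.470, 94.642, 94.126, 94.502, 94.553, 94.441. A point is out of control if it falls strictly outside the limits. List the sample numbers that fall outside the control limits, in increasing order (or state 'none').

1, 4

Compare each point to [93.649, 94.837]: sample 1 = 95.479 > UCL; sample 4 = 93.305 < LCL.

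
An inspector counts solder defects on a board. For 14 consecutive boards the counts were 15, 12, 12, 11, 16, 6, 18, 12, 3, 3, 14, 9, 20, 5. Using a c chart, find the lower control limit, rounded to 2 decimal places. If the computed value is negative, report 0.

1.13

c̄ = (15 + 12 + 12 + 11 + 16 + 6 + 18 + 12 + 3 + 3 + 14 + 9 + 20 + 5) / 14 = 156 / 14 = 11.1429
LCL = c̄ − 3√c̄ = 11.1429 − 3 × 3.3381 = 1.1286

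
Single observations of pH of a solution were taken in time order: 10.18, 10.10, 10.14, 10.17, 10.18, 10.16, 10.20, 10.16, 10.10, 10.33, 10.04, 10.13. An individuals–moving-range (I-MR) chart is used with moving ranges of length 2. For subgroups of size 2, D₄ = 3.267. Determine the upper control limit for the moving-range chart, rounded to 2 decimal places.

Moving ranges: 0.08, 0.04, 0.03, 0.01, 0.02, 0.04, 0.04, 0.06, 0.23, 0.29, 0.09; M̄R̄ = 0.9300 / 11 = 0.0845
UCL_MR = D₄·M̄R̄ = 3.267 × 0.0845 = 0.2762

0.28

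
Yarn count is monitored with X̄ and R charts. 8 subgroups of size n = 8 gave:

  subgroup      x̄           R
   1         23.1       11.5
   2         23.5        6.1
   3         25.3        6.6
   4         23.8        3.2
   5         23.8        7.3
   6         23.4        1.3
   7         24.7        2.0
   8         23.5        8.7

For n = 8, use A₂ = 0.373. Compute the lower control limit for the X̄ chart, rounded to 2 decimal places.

X̄̄ = (23.1 + 23.5 + 25.3 + 23.8 + 23.8 + 23.4 + 24.7 + 23.5) / 8 = 191.1000 / 8 = 23.8875
R̄ = (11.5 + 6.1 + 6.6 + 3.2 + 7.3 + 1.3 + 2.0 + 8.7) / 8 = 46.7000 / 8 = 5.8375
LCL = X̄̄ − A₂·R̄ = 23.8875 − 0.373 × 5.8375 = 21.7101

21.71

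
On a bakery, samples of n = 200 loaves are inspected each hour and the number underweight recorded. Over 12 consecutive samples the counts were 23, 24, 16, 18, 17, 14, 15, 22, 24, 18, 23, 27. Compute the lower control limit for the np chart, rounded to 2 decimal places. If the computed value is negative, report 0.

p̄ = Σdᵢ / (k·n) = 241 / (12 × 200) = 0.10042
LCL = np̄ − 3·√(np̄(1−p̄)) = 20.0833 − 3 × 4.2505 = 7.3319

7.33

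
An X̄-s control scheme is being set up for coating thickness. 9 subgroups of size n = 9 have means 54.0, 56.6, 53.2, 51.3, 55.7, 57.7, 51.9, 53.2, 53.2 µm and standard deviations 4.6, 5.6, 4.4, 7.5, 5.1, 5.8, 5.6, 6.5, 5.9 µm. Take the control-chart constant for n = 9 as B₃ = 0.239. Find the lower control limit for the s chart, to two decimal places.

1.35

s̄ = (4.6 + 5.6 + 4.4 + 7.5 + 5.1 + 5.8 + 5.6 + 6.5 + 5.9) / 9 = 5.6667
LCL_s = B₃·s̄ = 0.239 × 5.6667 = 1.3543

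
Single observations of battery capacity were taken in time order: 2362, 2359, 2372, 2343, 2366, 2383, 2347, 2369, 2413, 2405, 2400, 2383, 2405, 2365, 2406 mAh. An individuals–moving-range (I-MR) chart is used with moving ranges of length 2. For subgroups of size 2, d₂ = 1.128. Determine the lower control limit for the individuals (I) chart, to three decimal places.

2317.743

X̄ = (2362 + 2359 + 2372 + 2343 + 2366 + 2383 + 2347 + 2369 + 2413 + 2405 + 2400 + 2383 + 2405 + 2365 + 2406) / 15 = 2378.5333
Moving ranges: 3, 13, 29, 23, 17, 36, 22, 44, 8, 5, 17, 22, 40, 41; M̄R̄ = 320.0000 / 14 = 22.8571
LCL = X̄ − 3·M̄R̄/d₂ = 2378.5333 − 3 × 22.8571 / 1.128 = 2317.7431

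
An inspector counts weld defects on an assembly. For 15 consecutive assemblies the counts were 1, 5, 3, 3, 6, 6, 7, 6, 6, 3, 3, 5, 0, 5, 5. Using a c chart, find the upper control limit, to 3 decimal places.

c̄ = (1 + 5 + 3 + 3 + 6 + 6 + 7 + 6 + 6 + 3 + 3 + 5 + 0 + 5 + 5) / 15 = 64 / 15 = 4.2667
UCL = c̄ + 3√c̄ = 4.2667 + 3 × √4.2667 = 4.2667 + 3 × 2.0656 = 10.4634

10.463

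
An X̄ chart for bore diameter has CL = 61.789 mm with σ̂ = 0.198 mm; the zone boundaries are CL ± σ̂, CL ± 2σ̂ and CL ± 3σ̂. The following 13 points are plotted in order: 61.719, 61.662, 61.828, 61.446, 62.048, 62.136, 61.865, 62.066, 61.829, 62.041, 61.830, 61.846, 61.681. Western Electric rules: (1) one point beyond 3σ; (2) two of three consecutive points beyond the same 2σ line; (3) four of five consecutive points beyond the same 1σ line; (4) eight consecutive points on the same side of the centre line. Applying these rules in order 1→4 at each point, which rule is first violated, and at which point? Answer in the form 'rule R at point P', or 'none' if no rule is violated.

rule 4 at point 12

Zone of each point (C = within 1σ̂, B = 1σ̂–2σ̂, A = 2σ̂–3σ̂, * = beyond 3σ̂; sign = side of CL): 1:-C, 2:-C, 3:+C, 4:-B, 5:+B, 6:+B, 7:+C, 8:+B, 9:+C, 10:+B, 11:+C, 12:+C, 13:-C
Rule 4 (eight consecutive points on the same side of the centre line) is satisfied at point 12.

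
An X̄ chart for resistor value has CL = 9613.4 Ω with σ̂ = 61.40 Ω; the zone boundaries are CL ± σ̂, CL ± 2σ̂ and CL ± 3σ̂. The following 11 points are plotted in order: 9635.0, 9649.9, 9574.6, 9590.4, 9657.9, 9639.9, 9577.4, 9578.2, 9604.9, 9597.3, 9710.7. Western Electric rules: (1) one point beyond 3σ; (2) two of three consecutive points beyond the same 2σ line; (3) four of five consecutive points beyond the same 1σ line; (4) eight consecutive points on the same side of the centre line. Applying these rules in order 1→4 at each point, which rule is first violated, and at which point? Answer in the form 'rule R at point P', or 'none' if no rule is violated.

Zone of each point (C = within 1σ̂, B = 1σ̂–2σ̂, A = 2σ̂–3σ̂, * = beyond 3σ̂; sign = side of CL): 1:+C, 2:+C, 3:-C, 4:-C, 5:+C, 6:+C, 7:-C, 8:-C, 9:-C, 10:-C, 11:+B
No rule fires across all 11 points.

none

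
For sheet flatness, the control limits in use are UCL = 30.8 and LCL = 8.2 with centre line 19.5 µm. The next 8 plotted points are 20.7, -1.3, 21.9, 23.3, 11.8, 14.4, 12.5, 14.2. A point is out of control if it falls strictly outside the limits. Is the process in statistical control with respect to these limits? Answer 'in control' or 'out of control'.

Compare each point to [8.2, 30.8]: sample 2 = -1.3 < LCL.

out of control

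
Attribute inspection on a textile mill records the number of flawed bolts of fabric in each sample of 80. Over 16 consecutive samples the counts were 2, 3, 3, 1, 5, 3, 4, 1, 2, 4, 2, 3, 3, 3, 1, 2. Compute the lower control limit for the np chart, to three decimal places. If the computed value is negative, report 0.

p̄ = Σdᵢ / (k·n) = 42 / (16 × 80) = 0.03281
LCL = np̄ − 3·√(np̄(1−p̄)) = 2.6250 − 3 × 1.5934 = -2.1551 → 0 (negative, so LCL = 0)

0.000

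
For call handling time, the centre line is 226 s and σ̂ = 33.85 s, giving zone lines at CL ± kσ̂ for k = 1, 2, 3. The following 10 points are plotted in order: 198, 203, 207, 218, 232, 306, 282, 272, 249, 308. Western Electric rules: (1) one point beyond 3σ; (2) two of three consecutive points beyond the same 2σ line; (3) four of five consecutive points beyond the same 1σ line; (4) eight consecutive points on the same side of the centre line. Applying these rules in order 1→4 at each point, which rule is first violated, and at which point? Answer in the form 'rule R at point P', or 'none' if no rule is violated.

Zone of each point (C = within 1σ̂, B = 1σ̂–2σ̂, A = 2σ̂–3σ̂, * = beyond 3σ̂; sign = side of CL): 1:-C, 2:-C, 3:-C, 4:-C, 5:+C, 6:+A, 7:+B, 8:+B, 9:+C, 10:+A
Rule 3 (four of five consecutive points beyond the same 1σ limit) is satisfied at point 10.

rule 3 at point 10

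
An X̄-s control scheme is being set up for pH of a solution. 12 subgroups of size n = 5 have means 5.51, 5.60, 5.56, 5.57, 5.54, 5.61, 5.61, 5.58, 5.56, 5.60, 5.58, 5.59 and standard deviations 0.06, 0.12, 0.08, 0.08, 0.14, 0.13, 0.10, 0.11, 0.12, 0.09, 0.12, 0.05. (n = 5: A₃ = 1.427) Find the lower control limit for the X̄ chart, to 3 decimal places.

X̄̄ = (5.51 + 5.60 + 5.56 + 5.57 + 5.54 + 5.61 + 5.61 + 5.58 + 5.56 + 5.60 + 5.58 + 5.59) / 12 = 5.5758
s̄ = (0.06 + 0.12 + 0.08 + 0.08 + 0.14 + 0.13 + 0.10 + 0.11 + 0.12 + 0.09 + 0.12 + 0.05) / 12 = 0.1000
LCL = X̄̄ − A₃·s̄ = 5.5758 − 1.427 × 0.1000 = 5.4331

5.433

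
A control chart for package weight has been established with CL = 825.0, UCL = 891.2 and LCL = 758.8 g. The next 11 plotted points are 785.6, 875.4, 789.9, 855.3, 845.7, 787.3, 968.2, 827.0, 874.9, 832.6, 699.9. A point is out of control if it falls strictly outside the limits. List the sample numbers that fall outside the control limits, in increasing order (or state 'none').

7, 11

Compare each point to [758.8, 891.2]: sample 7 = 968.2 > UCL; sample 11 = 699.9 < LCL.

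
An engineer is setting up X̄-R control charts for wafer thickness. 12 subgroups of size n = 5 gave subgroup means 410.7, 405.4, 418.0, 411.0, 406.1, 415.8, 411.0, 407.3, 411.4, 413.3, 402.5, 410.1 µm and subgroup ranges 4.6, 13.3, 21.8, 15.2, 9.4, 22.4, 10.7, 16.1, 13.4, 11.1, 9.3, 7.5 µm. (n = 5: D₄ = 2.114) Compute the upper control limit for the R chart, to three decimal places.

27.271

R̄ = (4.6 + 13.3 + 21.8 + 15.2 + 9.4 + 22.4 + 10.7 + 16.1 + 13.4 + 11.1 + 9.3 + 7.5) / 12 = 154.8000 / 12 = 12.9000
UCL_R = D₄·R̄ = 2.114 × 12.9000 = 27.2706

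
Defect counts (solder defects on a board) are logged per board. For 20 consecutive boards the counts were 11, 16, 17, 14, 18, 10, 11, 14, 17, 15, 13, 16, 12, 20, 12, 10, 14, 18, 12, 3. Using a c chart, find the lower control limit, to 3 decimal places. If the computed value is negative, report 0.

c̄ = (11 + 16 + 17 + 14 + 18 + 10 + 11 + 14 + 17 + 15 + 13 + 16 + 12 + 20 + 12 + 10 + 14 + 18 + 12 + 3) / 20 = 273 / 20 = 13.6500
LCL = c̄ − 3√c̄ = 13.6500 − 3 × 3.6946 = 2.5662

2.566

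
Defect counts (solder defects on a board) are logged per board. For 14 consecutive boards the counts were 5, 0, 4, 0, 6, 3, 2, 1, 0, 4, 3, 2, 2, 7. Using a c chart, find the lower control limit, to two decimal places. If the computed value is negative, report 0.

c̄ = (5 + 0 + 4 + 0 + 6 + 3 + 2 + 1 + 0 + 4 + 3 + 2 + 2 + 7) / 14 = 39 / 14 = 2.7857
LCL = c̄ − 3√c̄ = 2.7857 − 3 × 1.6690 = -2.2214 → 0 (cannot be negative)

0.00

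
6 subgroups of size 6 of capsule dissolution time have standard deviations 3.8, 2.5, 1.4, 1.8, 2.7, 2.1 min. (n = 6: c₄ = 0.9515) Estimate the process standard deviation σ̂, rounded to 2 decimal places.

s̄ = (3.8 + 2.5 + 1.4 + 1.8 + 2.7 + 2.1) / 6 = 2.3833
σ̂ = s̄ / c₄ = 2.3833 / 0.9515 = 2.5048

2.50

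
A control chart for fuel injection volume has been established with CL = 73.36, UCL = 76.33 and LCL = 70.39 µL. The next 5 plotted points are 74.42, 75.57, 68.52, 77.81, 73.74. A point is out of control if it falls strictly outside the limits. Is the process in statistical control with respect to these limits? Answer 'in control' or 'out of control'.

Compare each point to [70.39, 76.33]: sample 3 = 68.52 < LCL; sample 4 = 77.81 > UCL.

out of control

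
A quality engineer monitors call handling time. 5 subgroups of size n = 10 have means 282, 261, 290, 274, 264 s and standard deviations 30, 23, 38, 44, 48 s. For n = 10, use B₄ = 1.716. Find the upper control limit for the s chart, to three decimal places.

s̄ = (30 + 23 + 38 + 44 + 48) / 5 = 36.6000
UCL_s = B₄·s̄ = 1.716 × 36.6000 = 62.8056

62.806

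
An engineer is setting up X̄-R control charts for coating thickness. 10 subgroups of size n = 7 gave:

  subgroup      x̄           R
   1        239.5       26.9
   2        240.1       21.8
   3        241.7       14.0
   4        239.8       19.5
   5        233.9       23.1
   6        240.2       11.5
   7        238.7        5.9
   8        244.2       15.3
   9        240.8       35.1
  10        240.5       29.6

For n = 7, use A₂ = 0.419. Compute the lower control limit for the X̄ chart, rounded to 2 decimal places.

231.45

X̄̄ = (239.5 + 240.1 + 241.7 + 239.8 + 233.9 + 240.2 + 238.7 + 244.2 + 240.8 + 240.5) / 10 = 2399.4000 / 10 = 239.9400
R̄ = (26.9 + 21.8 + 14.0 + 19.5 + 23.1 + 11.5 + 5.9 + 15.3 + 35.1 + 29.6) / 10 = 202.7000 / 10 = 20.2700
LCL = X̄̄ − A₂·R̄ = 239.9400 − 0.419 × 20.2700 = 231.4469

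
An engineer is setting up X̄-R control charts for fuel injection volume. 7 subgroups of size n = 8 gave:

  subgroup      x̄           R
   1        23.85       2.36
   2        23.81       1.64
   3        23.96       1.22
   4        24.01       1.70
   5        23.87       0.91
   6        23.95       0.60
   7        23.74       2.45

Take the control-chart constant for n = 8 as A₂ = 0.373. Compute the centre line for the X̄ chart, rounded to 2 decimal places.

X̄̄ = (23.85 + 23.81 + 23.96 + 24.01 + 23.87 + 23.95 + 23.74) / 7 = 167.1900 / 7 = 23.8843
CL = X̄̄ = 23.8843

23.88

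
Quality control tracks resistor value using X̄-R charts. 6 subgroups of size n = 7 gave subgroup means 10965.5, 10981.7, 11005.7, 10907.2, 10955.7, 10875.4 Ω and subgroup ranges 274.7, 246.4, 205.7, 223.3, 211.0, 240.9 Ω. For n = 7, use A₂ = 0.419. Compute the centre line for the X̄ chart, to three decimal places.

X̄̄ = (10965.5 + 10981.7 + 11005.7 + 10907.2 + 10955.7 + 10875.4) / 6 = 65691.2000 / 6 = 10948.5333
CL = X̄̄ = 10948.5333

10948.533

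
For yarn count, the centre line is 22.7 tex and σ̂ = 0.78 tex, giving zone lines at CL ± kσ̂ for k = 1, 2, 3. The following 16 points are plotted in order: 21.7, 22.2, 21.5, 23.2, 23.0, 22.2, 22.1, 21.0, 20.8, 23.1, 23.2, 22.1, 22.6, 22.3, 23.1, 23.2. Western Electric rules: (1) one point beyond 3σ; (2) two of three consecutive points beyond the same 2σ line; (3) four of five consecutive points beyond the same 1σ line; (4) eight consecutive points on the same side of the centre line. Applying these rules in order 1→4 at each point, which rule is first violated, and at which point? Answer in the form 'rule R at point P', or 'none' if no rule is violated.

Zone of each point (C = within 1σ̂, B = 1σ̂–2σ̂, A = 2σ̂–3σ̂, * = beyond 3σ̂; sign = side of CL): 1:-B, 2:-C, 3:-B, 4:+C, 5:+C, 6:-C, 7:-C, 8:-A, 9:-A, 10:+C, 11:+C, 12:-C, 13:-C, 14:-C, 15:+C, 16:+C
Rule 2 (two of three consecutive points beyond the same 2σ limit) is satisfied at point 9.

rule 2 at point 9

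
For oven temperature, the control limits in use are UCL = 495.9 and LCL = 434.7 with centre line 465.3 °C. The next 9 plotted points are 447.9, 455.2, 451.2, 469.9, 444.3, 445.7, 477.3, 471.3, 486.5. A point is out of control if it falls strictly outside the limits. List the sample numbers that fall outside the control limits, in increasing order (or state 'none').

none

All 9 points lie within [434.7, 495.9].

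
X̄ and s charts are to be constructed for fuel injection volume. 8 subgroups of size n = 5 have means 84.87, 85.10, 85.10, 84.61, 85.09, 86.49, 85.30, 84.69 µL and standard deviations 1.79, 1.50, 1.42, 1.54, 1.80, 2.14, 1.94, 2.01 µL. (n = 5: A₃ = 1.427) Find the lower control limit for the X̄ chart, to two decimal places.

X̄̄ = (84.87 + 85.10 + 85.10 + 84.61 + 85.09 + 86.49 + 85.30 + 84.69) / 8 = 85.1562
s̄ = (1.79 + 1.50 + 1.42 + 1.54 + 1.80 + 2.14 + 1.94 + 2.01) / 8 = 1.7675
LCL = X̄̄ − A₃·s̄ = 85.1562 − 1.427 × 1.7675 = 82.6340

82.63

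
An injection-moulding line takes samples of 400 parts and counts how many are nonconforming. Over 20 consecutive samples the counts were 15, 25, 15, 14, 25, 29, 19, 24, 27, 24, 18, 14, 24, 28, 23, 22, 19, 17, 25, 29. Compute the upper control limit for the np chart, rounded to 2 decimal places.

p̄ = Σdᵢ / (k·n) = 436 / (20 × 400) = 0.05450
UCL = np̄ + 3·√(np̄(1−p̄)) = 21.8000 + 3 × √(21.8000×0.94550) = 21.8000 + 3 × 4.5400 = 35.4201

35.42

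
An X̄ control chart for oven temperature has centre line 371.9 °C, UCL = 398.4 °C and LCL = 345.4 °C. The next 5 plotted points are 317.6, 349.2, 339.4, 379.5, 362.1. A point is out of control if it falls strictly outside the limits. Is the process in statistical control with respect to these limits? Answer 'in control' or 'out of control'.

Compare each point to [345.4, 398.4]: sample 1 = 317.6 < LCL; sample 3 = 339.4 < LCL.

out of control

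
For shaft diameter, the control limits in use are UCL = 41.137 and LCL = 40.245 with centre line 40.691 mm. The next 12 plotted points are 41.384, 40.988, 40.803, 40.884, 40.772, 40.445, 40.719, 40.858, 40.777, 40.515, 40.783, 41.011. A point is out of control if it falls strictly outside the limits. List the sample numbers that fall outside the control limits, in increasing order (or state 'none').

Compare each point to [40.245, 41.137]: sample 1 = 41.384 > UCL.

1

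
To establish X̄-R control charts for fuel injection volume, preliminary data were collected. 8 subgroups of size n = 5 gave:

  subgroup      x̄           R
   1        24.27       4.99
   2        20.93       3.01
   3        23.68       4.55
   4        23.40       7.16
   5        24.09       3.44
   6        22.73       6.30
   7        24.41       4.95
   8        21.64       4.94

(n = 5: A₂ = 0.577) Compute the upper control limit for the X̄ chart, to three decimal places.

25.981

X̄̄ = (24.27 + 20.93 + 23.68 + 23.40 + 24.09 + 22.73 + 24.41 + 21.64) / 8 = 185.1500 / 8 = 23.1438
R̄ = (4.99 + 3.01 + 4.55 + 7.16 + 3.44 + 6.30 + 4.95 + 4.94) / 8 = 39.3400 / 8 = 4.9175
UCL = X̄̄ + A₂·R̄ = 23.1438 + 0.577 × 4.9175 = 25.9811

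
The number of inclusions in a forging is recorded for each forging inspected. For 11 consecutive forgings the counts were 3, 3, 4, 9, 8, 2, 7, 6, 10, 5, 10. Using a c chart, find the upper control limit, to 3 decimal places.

c̄ = (3 + 3 + 4 + 9 + 8 + 2 + 7 + 6 + 10 + 5 + 10) / 11 = 67 / 11 = 6.0909
UCL = c̄ + 3√c̄ = 6.0909 + 3 × √6.0909 = 6.0909 + 3 × 2.4680 = 13.4948

13.495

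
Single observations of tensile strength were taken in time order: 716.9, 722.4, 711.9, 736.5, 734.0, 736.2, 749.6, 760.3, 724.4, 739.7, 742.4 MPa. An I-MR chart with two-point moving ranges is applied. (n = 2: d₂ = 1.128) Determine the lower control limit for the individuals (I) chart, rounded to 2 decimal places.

701.23

X̄ = (716.9 + 722.4 + 711.9 + 736.5 + 734.0 + 736.2 + 749.6 + 760.3 + 724.4 + 739.7 + 742.4) / 11 = 734.0273
Moving ranges: 5.5, 10.5, 24.6, 2.5, 2.2, 13.4, 10.7, 35.9, 15.3, 2.7; M̄R̄ = 123.3000 / 10 = 12.3300
LCL = X̄ − 3·M̄R̄/d₂ = 734.0273 − 3 × 12.3300 / 1.128 = 701.2347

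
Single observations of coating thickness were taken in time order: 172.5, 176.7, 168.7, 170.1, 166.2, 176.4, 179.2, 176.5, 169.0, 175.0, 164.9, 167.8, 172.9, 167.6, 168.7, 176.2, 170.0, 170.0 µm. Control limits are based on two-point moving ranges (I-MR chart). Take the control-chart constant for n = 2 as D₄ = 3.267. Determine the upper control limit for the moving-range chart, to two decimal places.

Moving ranges: 4.2, 8.0, 1.4, 3.9, 10.2, 2.8, 2.7, 7.5, 6.0, 10.1, 2.9, 5.1, 5.3, 1.1, 7.5, 6.2, 0.0; M̄R̄ = 84.9000 / 17 = 4.9941
UCL_MR = D₄·M̄R̄ = 3.267 × 4.9941 = 16.3158

16.32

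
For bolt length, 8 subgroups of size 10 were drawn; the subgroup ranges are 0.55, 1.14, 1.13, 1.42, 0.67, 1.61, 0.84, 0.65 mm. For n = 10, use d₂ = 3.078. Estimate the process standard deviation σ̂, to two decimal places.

0.33

R̄ = (0.55 + 1.14 + 1.13 + 1.42 + 0.67 + 1.61 + 0.84 + 0.65) / 8 = 1.0012
σ̂ = R̄ / d₂ = 1.0012 / 3.078 = 0.3253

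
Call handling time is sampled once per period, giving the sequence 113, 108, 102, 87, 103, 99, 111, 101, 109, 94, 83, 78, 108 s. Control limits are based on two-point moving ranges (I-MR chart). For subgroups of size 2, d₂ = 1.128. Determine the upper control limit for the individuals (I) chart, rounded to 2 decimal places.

130.06

X̄ = (113 + 108 + 102 + 87 + 103 + 99 + 111 + 101 + 109 + 94 + 83 + 78 + 108) / 13 = 99.6923
Moving ranges: 5, 6, 15, 16, 4, 12, 10, 8, 15, 11, 5, 30; M̄R̄ = 137.0000 / 12 = 11.4167
UCL = X̄ + 3·M̄R̄/d₂ = 99.6923 + 3 × 11.4167 / 1.128 = 130.0558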